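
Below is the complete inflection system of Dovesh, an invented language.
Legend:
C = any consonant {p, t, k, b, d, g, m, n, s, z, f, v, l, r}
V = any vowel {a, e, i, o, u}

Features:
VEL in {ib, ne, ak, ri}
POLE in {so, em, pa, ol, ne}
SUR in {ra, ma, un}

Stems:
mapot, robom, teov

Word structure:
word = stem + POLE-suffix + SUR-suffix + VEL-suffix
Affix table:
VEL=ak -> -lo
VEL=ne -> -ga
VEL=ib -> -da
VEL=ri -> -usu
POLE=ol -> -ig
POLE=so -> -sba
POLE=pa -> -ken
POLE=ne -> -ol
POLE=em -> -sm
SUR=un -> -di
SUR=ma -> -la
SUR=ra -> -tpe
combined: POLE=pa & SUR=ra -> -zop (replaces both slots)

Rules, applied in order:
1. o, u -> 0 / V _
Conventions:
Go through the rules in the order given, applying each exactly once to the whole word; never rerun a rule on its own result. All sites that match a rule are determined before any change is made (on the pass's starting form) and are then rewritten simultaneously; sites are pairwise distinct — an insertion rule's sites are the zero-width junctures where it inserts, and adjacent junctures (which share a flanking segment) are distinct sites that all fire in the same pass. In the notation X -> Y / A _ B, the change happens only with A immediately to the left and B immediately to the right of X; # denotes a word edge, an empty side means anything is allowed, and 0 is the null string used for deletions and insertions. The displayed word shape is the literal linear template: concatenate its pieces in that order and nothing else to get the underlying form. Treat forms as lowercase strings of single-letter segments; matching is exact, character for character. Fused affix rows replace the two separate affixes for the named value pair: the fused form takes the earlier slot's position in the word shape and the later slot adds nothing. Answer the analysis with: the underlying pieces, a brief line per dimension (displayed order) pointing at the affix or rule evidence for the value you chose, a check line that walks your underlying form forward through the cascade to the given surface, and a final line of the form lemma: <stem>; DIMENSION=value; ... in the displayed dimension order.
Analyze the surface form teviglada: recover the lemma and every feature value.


underlying: teov-ig-la-da
VEL=ib - signalled by the affix -da
POLE=ol - signalled by the affix -ig
SUR=ma - signalled by the affix -la
check: teoviglada -> teviglada
lemma: teov; VEL=ib; POLE=ol; SUR=ma


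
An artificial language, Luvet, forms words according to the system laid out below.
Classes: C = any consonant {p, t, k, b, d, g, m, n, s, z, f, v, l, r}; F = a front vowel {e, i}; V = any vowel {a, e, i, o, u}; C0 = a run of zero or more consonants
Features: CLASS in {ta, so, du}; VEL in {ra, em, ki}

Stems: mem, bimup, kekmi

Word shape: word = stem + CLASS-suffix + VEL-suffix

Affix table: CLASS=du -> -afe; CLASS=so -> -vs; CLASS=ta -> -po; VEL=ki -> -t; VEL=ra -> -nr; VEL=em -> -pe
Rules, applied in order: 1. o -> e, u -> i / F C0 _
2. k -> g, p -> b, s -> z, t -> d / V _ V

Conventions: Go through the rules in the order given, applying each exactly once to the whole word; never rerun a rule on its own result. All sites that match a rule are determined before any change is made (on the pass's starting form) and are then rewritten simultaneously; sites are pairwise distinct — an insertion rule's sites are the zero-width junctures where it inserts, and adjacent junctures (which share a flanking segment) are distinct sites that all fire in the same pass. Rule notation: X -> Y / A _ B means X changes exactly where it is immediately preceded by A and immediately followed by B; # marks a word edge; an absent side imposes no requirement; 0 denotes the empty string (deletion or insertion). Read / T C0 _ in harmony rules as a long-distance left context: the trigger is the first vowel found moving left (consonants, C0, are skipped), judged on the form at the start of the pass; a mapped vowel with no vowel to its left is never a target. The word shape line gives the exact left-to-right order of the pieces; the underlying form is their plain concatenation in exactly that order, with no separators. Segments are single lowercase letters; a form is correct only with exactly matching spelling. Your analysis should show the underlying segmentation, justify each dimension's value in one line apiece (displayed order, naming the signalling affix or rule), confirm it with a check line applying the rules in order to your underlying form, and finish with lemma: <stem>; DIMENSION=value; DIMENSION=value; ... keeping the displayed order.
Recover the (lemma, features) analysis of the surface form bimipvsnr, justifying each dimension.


underlying: bimup-vs-nr
CLASS=so - signalled by the affix -vs
VEL=ra - signalled by the affix -nr
check: bimupvsnr -> bimipvsnr -> bimipvsnr
lemma: bimup; CLASS=so; VEL=ra


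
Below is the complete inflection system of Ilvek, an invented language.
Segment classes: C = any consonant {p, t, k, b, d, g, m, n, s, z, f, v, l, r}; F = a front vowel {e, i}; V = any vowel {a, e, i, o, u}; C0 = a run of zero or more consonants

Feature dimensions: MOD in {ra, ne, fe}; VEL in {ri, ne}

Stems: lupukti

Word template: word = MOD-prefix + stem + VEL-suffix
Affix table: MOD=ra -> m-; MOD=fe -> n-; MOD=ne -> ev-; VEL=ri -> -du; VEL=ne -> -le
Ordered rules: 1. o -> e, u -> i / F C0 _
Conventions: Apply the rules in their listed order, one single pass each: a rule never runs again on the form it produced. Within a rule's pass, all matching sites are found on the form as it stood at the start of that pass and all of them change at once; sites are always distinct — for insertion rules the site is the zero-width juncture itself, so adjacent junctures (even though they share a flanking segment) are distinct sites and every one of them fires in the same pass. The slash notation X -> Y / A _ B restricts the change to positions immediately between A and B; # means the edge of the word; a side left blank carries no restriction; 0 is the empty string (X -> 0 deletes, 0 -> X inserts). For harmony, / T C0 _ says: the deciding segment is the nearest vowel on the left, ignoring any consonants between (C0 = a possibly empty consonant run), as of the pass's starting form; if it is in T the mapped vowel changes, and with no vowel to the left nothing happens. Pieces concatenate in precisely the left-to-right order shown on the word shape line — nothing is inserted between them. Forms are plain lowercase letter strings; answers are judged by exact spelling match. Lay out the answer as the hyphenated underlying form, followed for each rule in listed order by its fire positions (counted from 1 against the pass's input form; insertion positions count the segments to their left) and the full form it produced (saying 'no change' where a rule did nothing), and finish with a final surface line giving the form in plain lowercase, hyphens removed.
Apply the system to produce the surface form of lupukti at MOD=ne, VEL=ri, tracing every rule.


underlying: ev-lupukti-du
1. o -> e, u -> i / F C0 _: fires at position(s) 4, 11: evlipuktidi
surface: evlipuktidi


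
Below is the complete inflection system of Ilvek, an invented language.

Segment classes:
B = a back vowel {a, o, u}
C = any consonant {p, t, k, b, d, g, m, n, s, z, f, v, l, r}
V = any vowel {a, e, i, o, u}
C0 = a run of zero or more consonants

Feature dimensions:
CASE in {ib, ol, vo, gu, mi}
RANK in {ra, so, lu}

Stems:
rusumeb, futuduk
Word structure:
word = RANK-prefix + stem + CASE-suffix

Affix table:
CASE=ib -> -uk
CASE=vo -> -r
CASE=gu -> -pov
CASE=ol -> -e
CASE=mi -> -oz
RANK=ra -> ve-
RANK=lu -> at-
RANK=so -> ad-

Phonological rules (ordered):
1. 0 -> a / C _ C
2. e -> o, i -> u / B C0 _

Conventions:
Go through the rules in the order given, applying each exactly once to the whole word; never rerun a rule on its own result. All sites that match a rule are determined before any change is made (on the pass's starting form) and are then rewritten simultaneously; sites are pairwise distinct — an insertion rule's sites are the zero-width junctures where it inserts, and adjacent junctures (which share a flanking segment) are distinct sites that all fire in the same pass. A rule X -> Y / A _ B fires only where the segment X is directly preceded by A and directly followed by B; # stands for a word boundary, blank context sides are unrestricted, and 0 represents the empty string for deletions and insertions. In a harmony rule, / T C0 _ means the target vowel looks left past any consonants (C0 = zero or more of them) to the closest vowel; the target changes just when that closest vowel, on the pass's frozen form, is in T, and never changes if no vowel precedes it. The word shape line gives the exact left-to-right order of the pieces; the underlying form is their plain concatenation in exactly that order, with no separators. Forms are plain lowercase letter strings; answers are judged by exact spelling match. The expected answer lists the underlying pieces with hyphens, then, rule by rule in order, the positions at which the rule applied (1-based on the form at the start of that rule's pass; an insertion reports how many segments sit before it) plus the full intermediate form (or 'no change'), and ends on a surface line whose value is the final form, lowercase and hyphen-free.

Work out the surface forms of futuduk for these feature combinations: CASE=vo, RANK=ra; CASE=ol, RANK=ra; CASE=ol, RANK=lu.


cell CASE=vo, RANK=ra:
underlying: ve-futuduk-r
1. 0 -> a / C _ C: inserts after position(s) 9: vefutudukar
2. e -> o, i -> u / B C0 _: no change
surface: vefutudukar

cell CASE=ol, RANK=ra:
underlying: ve-futuduk-e
1. 0 -> a / C _ C: no change
2. e -> o, i -> u / B C0 _: fires at position(s) 10: vefutuduko
surface: vefutuduko

cell CASE=ol, RANK=lu:
underlying: at-futuduk-e
1. 0 -> a / C _ C: inserts after position(s) 2: atafutuduke
2. e -> o, i -> u / B C0 _: fires at position(s) 11: atafutuduko
surface: atafutuduko


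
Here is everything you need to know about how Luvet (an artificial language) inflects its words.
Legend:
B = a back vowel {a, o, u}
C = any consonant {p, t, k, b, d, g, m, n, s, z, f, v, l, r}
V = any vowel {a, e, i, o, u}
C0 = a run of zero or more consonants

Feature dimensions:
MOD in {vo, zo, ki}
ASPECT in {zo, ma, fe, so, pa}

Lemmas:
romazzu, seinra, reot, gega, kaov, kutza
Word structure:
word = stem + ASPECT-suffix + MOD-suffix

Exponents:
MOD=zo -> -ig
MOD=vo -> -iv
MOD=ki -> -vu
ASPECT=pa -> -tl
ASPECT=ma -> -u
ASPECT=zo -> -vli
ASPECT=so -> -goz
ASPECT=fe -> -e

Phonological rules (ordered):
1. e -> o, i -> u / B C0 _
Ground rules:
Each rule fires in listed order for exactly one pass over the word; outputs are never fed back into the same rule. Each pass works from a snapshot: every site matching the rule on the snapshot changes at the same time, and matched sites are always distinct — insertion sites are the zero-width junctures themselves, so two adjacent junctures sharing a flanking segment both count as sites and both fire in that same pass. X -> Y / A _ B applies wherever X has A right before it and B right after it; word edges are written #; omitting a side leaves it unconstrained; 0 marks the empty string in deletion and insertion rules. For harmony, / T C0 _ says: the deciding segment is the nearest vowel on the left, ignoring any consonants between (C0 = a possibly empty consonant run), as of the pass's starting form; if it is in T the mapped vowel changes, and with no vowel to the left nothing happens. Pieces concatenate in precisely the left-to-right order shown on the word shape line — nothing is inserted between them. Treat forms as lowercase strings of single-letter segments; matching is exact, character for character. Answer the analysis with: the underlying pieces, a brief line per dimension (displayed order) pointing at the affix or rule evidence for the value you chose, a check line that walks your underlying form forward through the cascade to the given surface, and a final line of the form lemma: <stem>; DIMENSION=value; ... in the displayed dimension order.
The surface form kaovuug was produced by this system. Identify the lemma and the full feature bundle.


underlying: kaov-u-ig
MOD=zo - signalled by the affix -ig
ASPECT=ma - signalled by the affix -u
check: kaovuig -> kaovuug
lemma: kaov; MOD=zo; ASPECT=ma


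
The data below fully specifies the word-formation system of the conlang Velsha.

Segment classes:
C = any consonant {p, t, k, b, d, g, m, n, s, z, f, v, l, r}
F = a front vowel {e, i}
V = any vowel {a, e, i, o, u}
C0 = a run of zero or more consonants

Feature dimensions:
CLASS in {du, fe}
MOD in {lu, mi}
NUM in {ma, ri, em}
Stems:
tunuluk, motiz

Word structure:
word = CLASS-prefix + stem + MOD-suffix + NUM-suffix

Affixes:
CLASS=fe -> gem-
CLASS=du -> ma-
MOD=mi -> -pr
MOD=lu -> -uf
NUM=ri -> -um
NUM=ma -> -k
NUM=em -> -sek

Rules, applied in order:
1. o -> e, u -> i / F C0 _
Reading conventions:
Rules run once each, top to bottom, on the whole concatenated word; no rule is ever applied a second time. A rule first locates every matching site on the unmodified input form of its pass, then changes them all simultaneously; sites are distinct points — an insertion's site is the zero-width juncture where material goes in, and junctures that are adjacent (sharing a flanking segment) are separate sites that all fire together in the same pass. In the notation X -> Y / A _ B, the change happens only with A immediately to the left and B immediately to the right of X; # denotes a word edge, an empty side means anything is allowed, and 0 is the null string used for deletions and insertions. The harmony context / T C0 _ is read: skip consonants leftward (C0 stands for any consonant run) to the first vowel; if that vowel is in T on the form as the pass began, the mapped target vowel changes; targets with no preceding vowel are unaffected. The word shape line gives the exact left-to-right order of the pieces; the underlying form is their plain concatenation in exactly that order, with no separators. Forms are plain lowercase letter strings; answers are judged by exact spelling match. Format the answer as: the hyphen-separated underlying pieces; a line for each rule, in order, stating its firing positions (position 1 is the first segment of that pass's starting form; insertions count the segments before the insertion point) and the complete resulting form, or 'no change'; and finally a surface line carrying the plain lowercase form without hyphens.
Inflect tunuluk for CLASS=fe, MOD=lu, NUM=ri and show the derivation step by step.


underlying: gem-tunuluk-uf-um
1. o -> e, u -> i / F C0 _: fires at position(s) 5: gemtinulukufum
surface: gemtinulukufum


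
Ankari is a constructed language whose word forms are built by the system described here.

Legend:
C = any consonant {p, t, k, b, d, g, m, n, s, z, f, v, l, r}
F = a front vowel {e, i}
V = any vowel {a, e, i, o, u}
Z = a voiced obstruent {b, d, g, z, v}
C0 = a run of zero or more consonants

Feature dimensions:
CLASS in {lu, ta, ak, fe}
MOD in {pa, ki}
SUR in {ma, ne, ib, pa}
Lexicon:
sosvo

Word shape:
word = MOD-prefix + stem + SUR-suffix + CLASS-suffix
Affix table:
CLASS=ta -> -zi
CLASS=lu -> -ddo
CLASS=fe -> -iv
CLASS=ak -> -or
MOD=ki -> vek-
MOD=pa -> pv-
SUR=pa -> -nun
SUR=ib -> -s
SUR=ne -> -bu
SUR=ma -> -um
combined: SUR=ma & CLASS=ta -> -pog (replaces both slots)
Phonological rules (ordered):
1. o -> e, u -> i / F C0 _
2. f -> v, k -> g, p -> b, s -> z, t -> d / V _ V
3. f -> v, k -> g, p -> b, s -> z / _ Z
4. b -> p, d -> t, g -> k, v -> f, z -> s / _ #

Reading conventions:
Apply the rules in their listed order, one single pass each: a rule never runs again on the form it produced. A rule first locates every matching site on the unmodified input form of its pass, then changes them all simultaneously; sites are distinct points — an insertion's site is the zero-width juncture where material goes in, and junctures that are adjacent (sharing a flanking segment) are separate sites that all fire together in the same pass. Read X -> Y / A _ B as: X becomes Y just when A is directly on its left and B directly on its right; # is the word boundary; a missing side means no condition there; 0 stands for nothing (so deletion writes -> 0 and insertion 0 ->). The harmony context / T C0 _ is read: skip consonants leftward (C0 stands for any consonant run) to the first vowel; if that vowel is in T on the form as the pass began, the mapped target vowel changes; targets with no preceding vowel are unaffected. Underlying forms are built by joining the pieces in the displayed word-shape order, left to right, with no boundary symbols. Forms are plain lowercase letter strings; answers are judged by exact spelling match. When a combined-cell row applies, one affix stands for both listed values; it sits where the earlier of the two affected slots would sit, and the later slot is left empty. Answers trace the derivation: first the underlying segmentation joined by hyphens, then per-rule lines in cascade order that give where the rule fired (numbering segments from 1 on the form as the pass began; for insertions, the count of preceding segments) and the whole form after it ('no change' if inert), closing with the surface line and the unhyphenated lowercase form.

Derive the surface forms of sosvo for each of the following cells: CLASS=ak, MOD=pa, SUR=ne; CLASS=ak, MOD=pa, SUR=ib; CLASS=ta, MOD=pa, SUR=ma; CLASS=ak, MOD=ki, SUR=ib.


cell CLASS=ak, MOD=pa, SUR=ne:
underlying: pv-sosvo-bu-or
1. o -> e, u -> i / F C0 _: no change
2. f -> v, k -> g, p -> b, s -> z, t -> d / V _ V: no change
3. f -> v, k -> g, p -> b, s -> z / _ Z: fires at position(s) 1, 5: bvsozvobuor
4. b -> p, d -> t, g -> k, v -> f, z -> s / _ #: no change
surface: bvsozvobuor

cell CLASS=ak, MOD=pa, SUR=ib:
underlying: pv-sosvo-s-or
1. o -> e, u -> i / F C0 _: no change
2. f -> v, k -> g, p -> b, s -> z, t -> d / V _ V: fires at position(s) 8: pvsosvozor
3. f -> v, k -> g, p -> b, s -> z / _ Z: fires at position(s) 1, 5: bvsozvozor
4. b -> p, d -> t, g -> k, v -> f, z -> s / _ #: no change
surface: bvsozvozor

cell CLASS=ta, MOD=pa, SUR=ma:
underlying: pv-sosvo-pog
1. o -> e, u -> i / F C0 _: no change
2. f -> v, k -> g, p -> b, s -> z, t -> d / V _ V: fires at position(s) 8: pvsosvobog
3. f -> v, k -> g, p -> b, s -> z / _ Z: fires at position(s) 1, 5: bvsozvobog
4. b -> p, d -> t, g -> k, v -> f, z -> s / _ #: fires at position(s) 10: bvsozvobok
surface: bvsozvobok

cell CLASS=ak, MOD=ki, SUR=ib:
underlying: vek-sosvo-s-or
1. o -> e, u -> i / F C0 _: fires at position(s) 5: veksesvosor
2. f -> v, k -> g, p -> b, s -> z, t -> d / V _ V: fires at position(s) 9: veksesvozor
3. f -> v, k -> g, p -> b, s -> z / _ Z: fires at position(s) 6: veksezvozor
4. b -> p, d -> t, g -> k, v -> f, z -> s / _ #: no change
surface: veksezvozor


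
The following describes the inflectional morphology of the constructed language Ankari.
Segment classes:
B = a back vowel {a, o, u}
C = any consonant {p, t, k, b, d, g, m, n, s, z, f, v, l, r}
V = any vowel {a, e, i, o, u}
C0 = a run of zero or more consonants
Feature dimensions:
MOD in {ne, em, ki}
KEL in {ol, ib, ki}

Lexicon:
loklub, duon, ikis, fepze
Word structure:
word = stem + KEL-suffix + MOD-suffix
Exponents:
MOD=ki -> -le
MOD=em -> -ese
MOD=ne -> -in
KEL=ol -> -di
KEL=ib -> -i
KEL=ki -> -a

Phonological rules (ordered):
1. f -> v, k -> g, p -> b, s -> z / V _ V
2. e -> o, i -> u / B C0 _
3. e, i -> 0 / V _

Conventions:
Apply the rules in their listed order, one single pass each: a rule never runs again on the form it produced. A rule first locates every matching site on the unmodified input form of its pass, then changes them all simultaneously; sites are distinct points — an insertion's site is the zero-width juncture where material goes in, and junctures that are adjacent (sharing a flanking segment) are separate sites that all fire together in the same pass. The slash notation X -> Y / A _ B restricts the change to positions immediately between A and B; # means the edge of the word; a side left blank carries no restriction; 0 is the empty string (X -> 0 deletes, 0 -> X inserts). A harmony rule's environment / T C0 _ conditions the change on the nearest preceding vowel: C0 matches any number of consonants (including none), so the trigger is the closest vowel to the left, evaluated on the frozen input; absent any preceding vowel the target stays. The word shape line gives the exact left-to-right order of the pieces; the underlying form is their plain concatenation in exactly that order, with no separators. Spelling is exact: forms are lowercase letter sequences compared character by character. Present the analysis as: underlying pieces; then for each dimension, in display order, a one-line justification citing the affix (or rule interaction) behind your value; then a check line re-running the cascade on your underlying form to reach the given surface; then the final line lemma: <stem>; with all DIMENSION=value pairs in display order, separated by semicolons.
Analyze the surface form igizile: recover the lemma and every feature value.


underlying: ikis-i-le
MOD=ki - signalled by the affix -le
KEL=ib - signalled by the affix -i
check: ikisile -> igizile -> igizile -> igizile
lemma: ikis; MOD=ki; KEL=ib


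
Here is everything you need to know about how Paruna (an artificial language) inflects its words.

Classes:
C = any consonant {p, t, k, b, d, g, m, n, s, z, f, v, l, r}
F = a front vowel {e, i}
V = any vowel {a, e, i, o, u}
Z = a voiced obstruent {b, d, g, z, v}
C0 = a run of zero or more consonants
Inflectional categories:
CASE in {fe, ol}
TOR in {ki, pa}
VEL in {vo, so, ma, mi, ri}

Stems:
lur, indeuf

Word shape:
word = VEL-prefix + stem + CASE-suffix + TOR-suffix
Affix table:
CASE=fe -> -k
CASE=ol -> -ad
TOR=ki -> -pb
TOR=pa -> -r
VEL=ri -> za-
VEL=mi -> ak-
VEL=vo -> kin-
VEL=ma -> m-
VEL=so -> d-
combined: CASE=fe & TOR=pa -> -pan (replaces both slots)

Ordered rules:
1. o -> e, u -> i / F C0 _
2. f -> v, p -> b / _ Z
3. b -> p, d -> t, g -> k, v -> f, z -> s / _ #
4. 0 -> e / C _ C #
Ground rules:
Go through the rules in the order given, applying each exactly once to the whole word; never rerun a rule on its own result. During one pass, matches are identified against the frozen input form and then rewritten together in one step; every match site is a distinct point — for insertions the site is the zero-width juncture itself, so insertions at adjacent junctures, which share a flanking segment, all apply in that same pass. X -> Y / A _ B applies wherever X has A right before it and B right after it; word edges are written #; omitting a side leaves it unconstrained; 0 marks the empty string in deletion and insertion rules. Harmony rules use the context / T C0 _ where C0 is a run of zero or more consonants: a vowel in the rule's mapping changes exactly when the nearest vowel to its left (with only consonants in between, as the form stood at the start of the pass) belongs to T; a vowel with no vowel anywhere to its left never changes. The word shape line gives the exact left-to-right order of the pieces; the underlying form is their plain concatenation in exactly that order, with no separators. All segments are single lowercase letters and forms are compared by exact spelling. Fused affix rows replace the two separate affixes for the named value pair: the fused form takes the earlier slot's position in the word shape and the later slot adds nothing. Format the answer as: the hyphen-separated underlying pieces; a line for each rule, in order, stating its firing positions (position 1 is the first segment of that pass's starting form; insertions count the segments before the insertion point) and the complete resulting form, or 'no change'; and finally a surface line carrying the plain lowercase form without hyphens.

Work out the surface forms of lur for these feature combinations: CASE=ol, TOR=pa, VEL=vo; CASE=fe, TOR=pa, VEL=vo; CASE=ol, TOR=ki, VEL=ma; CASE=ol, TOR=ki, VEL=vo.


cell CASE=ol, TOR=pa, VEL=vo:
underlying: kin-lur-ad-r
1. o -> e, u -> i / F C0 _: fires at position(s) 5: kinliradr
2. f -> v, p -> b / _ Z: no change
3. b -> p, d -> t, g -> k, v -> f, z -> s / _ #: no change
4. 0 -> e / C _ C #: inserts after position(s) 8: kinlirader
surface: kinlirader

cell CASE=fe, TOR=pa, VEL=vo:
underlying: kin-lur-pan
1. o -> e, u -> i / F C0 _: fires at position(s) 5: kinlirpan
2. f -> v, p -> b / _ Z: no change
3. b -> p, d -> t, g -> k, v -> f, z -> s / _ #: no change
4. 0 -> e / C _ C #: no change
surface: kinlirpan

cell CASE=ol, TOR=ki, VEL=ma:
underlying: m-lur-ad-pb
1. o -> e, u -> i / F C0 _: no change
2. f -> v, p -> b / _ Z: fires at position(s) 7: mluradbb
3. b -> p, d -> t, g -> k, v -> f, z -> s / _ #: fires at position(s) 8: mluradbp
4. 0 -> e / C _ C #: inserts after position(s) 7: mluradbep
surface: mluradbep

cell CASE=ol, TOR=ki, VEL=vo:
underlying: kin-lur-ad-pb
1. o -> e, u -> i / F C0 _: fires at position(s) 5: kinliradpb
2. f -> v, p -> b / _ Z: fires at position(s) 9: kinliradbb
3. b -> p, d -> t, g -> k, v -> f, z -> s / _ #: fires at position(s) 10: kinliradbp
4. 0 -> e / C _ C #: inserts after position(s) 9: kinliradbep
surface: kinliradbep


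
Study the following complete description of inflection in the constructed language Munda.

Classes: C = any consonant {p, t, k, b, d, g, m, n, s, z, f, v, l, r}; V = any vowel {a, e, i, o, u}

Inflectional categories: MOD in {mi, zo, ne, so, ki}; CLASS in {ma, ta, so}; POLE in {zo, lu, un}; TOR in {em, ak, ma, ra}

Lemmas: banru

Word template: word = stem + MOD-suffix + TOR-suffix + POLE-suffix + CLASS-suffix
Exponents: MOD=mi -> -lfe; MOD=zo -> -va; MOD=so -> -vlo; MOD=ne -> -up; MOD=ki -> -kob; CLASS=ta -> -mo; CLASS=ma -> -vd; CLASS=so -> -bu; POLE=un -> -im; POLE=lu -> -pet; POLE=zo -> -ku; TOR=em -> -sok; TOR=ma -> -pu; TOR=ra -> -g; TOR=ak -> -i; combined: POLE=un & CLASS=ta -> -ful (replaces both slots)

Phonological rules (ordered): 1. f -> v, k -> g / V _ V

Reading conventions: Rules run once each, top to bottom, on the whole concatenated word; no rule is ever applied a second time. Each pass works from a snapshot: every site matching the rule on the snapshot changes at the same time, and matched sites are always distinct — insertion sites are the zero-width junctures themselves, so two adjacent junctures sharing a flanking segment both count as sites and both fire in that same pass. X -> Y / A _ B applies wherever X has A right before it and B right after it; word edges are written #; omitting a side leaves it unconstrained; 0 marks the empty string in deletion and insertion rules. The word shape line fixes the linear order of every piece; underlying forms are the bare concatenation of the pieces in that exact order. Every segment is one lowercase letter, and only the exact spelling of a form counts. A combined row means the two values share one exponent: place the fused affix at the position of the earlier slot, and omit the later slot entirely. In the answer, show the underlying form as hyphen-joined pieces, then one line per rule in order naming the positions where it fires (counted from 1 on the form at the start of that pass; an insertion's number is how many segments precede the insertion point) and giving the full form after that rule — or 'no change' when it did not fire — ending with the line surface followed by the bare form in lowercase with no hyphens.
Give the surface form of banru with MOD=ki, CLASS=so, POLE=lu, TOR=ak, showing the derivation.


underlying: banru-kob-i-pet-bu
1. f -> v, k -> g / V _ V: fires at position(s) 6: banrugobipetbu
surface: banrugobipetbu


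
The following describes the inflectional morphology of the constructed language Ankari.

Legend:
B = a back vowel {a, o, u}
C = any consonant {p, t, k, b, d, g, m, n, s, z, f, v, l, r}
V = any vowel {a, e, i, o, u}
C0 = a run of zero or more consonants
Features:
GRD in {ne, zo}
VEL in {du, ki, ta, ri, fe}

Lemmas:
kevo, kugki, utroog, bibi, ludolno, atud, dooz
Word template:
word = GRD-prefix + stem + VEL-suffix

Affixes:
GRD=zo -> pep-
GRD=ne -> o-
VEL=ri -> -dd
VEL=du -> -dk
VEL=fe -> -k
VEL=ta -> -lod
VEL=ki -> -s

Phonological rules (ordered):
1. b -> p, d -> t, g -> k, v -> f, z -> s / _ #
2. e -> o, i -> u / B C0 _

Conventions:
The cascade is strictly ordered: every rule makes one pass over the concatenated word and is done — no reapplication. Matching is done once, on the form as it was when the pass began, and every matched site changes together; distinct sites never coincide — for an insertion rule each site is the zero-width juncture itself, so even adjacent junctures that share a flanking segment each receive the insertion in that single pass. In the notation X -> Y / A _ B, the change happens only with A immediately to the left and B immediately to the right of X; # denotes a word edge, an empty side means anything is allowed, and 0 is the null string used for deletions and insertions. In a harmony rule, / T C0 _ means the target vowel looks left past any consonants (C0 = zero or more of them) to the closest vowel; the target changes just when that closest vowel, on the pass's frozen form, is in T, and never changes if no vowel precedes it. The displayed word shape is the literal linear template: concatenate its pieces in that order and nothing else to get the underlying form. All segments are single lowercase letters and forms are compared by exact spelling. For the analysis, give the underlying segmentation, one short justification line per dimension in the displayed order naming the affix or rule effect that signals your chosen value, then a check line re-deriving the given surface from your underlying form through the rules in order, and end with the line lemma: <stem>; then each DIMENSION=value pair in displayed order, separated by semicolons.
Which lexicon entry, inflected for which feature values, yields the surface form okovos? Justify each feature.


underlying: o-kevo-s
GRD=ne - signalled by the affix o-
VEL=ki - signalled by the affix -s
check: okevos -> okevos -> okovos
lemma: kevo; GRD=ne; VEL=ki


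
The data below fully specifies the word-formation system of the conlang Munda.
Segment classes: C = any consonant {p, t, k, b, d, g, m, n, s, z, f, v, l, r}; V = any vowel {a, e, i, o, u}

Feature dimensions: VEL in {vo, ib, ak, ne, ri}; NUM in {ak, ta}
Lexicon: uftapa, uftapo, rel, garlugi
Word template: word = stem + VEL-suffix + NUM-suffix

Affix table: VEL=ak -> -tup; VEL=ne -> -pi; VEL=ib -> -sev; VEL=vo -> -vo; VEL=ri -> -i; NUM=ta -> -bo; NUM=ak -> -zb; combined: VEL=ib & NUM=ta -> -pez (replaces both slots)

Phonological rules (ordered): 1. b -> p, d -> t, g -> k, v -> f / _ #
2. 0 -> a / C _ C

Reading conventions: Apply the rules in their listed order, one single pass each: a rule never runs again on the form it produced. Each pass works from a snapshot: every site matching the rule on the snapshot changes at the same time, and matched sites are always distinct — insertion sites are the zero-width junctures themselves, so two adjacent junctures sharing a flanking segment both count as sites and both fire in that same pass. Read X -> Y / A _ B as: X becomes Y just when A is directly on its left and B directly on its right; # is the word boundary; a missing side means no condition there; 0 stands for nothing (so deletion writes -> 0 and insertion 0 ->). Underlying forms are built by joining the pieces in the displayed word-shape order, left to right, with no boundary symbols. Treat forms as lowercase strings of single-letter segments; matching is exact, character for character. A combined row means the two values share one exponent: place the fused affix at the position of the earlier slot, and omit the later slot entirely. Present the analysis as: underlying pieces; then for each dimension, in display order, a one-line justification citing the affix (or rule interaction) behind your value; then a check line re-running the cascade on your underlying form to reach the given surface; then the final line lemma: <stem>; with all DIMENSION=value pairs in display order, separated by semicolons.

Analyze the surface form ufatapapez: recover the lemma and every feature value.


underlying: uftapa-pez
VEL=ib - signalled by the combined affix row
NUM=ta - signalled by the combined affix row
check: uftapapez -> uftapapez -> ufatapapez
lemma: uftapa; VEL=ib; NUM=ta


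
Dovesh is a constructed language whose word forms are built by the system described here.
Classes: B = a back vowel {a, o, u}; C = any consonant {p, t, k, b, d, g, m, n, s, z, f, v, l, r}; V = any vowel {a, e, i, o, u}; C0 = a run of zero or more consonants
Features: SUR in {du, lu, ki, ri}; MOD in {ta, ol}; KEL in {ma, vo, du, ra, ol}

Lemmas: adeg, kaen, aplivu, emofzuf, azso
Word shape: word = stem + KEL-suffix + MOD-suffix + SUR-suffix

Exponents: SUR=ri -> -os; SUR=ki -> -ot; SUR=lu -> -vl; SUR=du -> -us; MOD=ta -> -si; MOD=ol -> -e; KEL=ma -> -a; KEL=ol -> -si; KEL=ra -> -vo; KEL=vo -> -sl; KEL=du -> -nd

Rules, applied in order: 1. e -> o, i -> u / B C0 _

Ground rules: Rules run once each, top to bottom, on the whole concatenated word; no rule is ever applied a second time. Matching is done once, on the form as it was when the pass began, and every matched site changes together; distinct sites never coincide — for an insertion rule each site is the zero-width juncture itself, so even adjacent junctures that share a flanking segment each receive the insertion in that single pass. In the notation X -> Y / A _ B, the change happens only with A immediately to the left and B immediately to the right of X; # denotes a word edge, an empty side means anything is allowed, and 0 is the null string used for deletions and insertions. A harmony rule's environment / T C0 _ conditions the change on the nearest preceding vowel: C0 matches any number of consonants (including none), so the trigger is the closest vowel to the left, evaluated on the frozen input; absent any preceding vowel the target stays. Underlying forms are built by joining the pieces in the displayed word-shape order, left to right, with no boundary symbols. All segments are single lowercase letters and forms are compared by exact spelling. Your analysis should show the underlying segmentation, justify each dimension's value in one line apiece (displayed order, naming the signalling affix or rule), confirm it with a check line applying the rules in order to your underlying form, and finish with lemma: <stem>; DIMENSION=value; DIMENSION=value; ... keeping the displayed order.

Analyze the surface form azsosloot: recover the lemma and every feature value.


underlying: azso-sl-e-ot
SUR=ki - signalled by the affix -ot
MOD=ol - signalled by the affix -e
KEL=vo - signalled by the affix -sl
check: azsosleot -> azsosloot
lemma: azso; SUR=ki; MOD=ol; KEL=vo


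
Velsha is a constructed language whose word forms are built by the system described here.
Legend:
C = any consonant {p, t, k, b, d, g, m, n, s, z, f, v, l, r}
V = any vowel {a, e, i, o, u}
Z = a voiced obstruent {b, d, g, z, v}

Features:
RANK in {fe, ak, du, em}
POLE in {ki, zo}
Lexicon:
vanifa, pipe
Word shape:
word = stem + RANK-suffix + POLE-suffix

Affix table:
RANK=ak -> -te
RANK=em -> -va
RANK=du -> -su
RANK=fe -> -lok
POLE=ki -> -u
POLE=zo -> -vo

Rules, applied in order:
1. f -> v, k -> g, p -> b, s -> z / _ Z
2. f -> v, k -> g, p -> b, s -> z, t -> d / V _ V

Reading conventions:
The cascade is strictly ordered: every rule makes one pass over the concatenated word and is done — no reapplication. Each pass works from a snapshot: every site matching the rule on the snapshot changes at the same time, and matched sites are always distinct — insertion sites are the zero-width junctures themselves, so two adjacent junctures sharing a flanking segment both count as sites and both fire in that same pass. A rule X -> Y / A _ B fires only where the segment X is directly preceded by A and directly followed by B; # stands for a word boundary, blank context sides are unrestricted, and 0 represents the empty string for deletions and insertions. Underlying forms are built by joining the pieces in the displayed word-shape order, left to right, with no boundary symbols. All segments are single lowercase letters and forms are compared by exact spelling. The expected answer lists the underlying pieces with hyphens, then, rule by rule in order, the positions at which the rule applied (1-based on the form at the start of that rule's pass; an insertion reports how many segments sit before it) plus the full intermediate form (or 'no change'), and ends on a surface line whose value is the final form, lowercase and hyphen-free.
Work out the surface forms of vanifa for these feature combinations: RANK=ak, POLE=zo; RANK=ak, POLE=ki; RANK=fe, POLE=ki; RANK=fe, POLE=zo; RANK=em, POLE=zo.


cell RANK=ak, POLE=zo:
underlying: vanifa-te-vo
1. f -> v, k -> g, p -> b, s -> z / _ Z: no change
2. f -> v, k -> g, p -> b, s -> z, t -> d / V _ V: fires at position(s) 5, 7: vanivadevo
surface: vanivadevo

cell RANK=ak, POLE=ki:
underlying: vanifa-te-u
1. f -> v, k -> g, p -> b, s -> z / _ Z: no change
2. f -> v, k -> g, p -> b, s -> z, t -> d / V _ V: fires at position(s) 5, 7: vanivadeu
surface: vanivadeu

cell RANK=fe, POLE=ki:
underlying: vanifa-lok-u
1. f -> v, k -> g, p -> b, s -> z / _ Z: no change
2. f -> v, k -> g, p -> b, s -> z, t -> d / V _ V: fires at position(s) 5, 9: vanivalogu
surface: vanivalogu

cell RANK=fe, POLE=zo:
underlying: vanifa-lok-vo
1. f -> v, k -> g, p -> b, s -> z / _ Z: fires at position(s) 9: vanifalogvo
2. f -> v, k -> g, p -> b, s -> z, t -> d / V _ V: fires at position(s) 5: vanivalogvo
surface: vanivalogvo

cell RANK=em, POLE=zo:
underlying: vanifa-va-vo
1. f -> v, k -> g, p -> b, s -> z / _ Z: no change
2. f -> v, k -> g, p -> b, s -> z, t -> d / V _ V: fires at position(s) 5: vanivavavo
surface: vanivavavo


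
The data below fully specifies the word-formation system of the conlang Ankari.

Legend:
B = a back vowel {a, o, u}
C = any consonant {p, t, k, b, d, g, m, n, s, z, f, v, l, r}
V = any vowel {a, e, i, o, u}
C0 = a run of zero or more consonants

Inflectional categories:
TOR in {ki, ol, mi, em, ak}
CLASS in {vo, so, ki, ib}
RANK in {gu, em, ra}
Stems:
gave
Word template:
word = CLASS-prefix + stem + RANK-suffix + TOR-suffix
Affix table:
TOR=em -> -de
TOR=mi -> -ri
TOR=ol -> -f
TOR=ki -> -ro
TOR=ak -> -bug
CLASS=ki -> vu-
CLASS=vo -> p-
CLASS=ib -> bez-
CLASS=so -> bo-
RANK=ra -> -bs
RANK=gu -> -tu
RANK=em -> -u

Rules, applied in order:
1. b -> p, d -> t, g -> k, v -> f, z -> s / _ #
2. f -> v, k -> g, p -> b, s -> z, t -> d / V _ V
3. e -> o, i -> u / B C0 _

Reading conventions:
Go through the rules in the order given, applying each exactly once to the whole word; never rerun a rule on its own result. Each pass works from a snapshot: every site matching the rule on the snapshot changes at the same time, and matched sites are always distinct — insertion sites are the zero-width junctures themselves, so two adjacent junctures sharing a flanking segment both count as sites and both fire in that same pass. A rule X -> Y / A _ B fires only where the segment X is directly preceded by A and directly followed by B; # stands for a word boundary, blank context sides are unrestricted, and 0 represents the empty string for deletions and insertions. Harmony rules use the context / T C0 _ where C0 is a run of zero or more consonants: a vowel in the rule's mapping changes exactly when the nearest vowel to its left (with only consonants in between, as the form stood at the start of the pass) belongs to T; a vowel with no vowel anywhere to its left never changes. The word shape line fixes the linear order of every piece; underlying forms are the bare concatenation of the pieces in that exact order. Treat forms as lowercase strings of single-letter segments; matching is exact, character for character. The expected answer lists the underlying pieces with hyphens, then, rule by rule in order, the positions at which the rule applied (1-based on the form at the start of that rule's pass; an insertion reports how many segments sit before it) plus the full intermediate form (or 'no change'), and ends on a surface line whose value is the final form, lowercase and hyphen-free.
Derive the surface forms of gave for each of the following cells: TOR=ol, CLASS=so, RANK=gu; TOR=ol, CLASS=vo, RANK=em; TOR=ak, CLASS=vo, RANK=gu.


cell TOR=ol, CLASS=so, RANK=gu:
underlying: bo-gave-tu-f
1. b -> p, d -> t, g -> k, v -> f, z -> s / _ #: no change
2. f -> v, k -> g, p -> b, s -> z, t -> d / V _ V: fires at position(s) 7: bogaveduf
3. e -> o, i -> u / B C0 _: fires at position(s) 6: bogavoduf
surface: bogavoduf

cell TOR=ol, CLASS=vo, RANK=em:
underlying: p-gave-u-f
1. b -> p, d -> t, g -> k, v -> f, z -> s / _ #: no change
2. f -> v, k -> g, p -> b, s -> z, t -> d / V _ V: no change
3. e -> o, i -> u / B C0 _: fires at position(s) 5: pgavouf
surface: pgavouf

cell TOR=ak, CLASS=vo, RANK=gu:
underlying: p-gave-tu-bug
1. b -> p, d -> t, g -> k, v -> f, z -> s / _ #: fires at position(s) 10: pgavetubuk
2. f -> v, k -> g, p -> b, s -> z, t -> d / V _ V: fires at position(s) 6: pgavedubuk
3. e -> o, i -> u / B C0 _: fires at position(s) 5: pgavodubuk
surface: pgavodubuk
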